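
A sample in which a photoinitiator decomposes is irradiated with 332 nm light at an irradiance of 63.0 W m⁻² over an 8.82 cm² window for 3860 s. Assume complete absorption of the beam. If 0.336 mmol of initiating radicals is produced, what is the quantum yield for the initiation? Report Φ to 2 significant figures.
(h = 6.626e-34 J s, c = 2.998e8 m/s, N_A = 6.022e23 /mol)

Φ = 0.56

Product: 0.336 mmol = 3.36e-4 mol.
Photon energy at 332 nm: hc/λ = (6.626e-34)(2.998e8)/(332e-9) = 5.983e-19 J.
Energy delivered: (63.0 W m⁻²)(8.82e-4 m²)(3860 s) = 214.5 J.
Photons incident: 214.5 / 5.983e-19 = 3.585e20, i.e. 3.585e20/6.022e23 = 5.953e-4 mol.
Φ = 3.36e-4 mol / 5.953e-4 mol photons = 0.56.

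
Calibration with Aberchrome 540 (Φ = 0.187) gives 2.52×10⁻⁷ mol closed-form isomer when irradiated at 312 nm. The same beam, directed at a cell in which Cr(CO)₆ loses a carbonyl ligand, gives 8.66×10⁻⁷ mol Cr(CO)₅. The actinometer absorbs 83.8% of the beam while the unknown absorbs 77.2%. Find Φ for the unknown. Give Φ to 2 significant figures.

Φ = 0.70

Photons absorbed by the actinometer: 2.52×10⁻⁷ / 0.187 = 1.348×10⁻⁶ mol.
Incident flux: 1.348×10⁻⁶ / 0.838 = 1.609×10⁻⁶ einstein.
Absorbed by unknown: 0.772 × 1.609×10⁻⁶ = 1.242×10⁻⁶ mol.
Φ(unknown) = 8.66×10⁻⁷ / 1.242×10⁻⁶ = 0.70.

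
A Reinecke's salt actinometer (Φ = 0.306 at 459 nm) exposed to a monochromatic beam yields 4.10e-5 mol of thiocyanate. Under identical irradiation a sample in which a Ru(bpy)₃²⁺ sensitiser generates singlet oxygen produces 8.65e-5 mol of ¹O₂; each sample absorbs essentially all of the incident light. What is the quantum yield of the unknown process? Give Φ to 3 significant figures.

Φ = 0.646

Photons absorbed by the actinometer: 4.10e-5 / 0.306 = 1.340e-4 mol.
Φ(unknown) = 8.65e-5 / 1.340e-4 = 0.646.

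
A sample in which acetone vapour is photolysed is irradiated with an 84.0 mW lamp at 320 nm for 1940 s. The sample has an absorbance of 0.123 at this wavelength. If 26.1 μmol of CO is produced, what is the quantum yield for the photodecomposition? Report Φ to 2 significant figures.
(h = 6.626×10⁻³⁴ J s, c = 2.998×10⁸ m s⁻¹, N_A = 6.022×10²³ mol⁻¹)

Φ = 0.24

Product: 26.1 μmol = 2.61×10⁻⁵ mol.
Photon energy at 320 nm: hc/λ = (6.626×10⁻³⁴)(2.998×10⁸)/(320×10⁻⁹) = 6.208×10⁻¹⁹ J.
Energy delivered: (84.0 mW)(1940 s) = 163.0 J.
Photons incident: 163.0 / 6.208×10⁻¹⁹ = 2.626×10²⁰, i.e. 2.626×10²⁰/6.022×10²³ = 4.361×10⁻⁴ mol.
Fraction absorbed: 1 − 10^(−0.123) = 0.2466.
Photons absorbed: 0.2466 × 4.361×10⁻⁴ = 1.075×10⁻⁴ mol.
Φ = 2.61×10⁻⁵ mol / 1.075×10⁻⁴ mol photons = 0.24.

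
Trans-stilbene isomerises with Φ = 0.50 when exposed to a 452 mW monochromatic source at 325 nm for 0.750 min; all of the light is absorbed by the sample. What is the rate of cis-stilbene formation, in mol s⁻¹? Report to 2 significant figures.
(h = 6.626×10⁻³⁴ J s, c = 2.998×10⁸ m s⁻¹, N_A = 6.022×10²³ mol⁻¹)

Photon energy at 325 nm: hc/λ = (6.626×10⁻³⁴)(2.998×10⁸)/(325×10⁻⁹) = 6.112×10⁻¹⁹ J.
Energy delivered: (452 mW)(45 s) = 20.34 J.
Photons incident: 20.34 / 6.112×10⁻¹⁹ = 3.328×10¹⁹, i.e. 3.328×10¹⁹/6.022×10²³ = 5.526×10⁻⁵ mol.
Product formed: 0.50 × 5.526×10⁻⁵ = 2.763×10⁻⁵ mol.
Rate: 2.763×10⁻⁵ / 45 s = 6.1×10⁻⁷ mol s⁻¹.

6.1×10⁻⁷ mol s⁻¹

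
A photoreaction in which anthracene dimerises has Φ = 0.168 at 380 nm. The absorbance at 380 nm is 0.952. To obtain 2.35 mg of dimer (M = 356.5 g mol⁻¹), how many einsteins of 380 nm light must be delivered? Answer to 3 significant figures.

4.42×10⁻⁵ einstein

Product: 2.35 mg / 356.5 g mol⁻¹ = 6.592×10⁻⁶ mol.
Photons that must be absorbed: 6.592×10⁻⁶ / 0.168 = 3.924×10⁻⁵ mol.
Fraction absorbed: 1 − 10^(−0.952) = 0.8883.
Incident photons needed: 3.924×10⁻⁵ / 0.8883 = 4.417×10⁻⁵ mol.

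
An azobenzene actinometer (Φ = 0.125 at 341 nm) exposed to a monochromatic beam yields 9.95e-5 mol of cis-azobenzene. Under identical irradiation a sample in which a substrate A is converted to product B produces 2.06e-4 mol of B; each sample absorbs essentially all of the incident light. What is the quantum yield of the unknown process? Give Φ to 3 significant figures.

Φ = 0.259

Photons absorbed by the actinometer: 9.95e-5 / 0.125 = 7.960e-4 mol.
Φ(unknown) = 2.06e-4 / 7.960e-4 = 0.259.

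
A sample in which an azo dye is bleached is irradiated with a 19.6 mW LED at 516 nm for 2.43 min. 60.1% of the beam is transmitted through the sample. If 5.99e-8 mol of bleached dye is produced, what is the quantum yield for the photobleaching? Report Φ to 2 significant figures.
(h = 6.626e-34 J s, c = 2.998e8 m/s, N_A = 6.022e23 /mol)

Φ = 0.012

Photon energy at 516 nm: hc/λ = (6.626e-34)(2.998e8)/(516e-9) = 3.850e-19 J.
Energy delivered: (19.6 mW)(145.8 s) = 2.858 J.
Photons incident: 2.858 / 3.850e-19 = 7.423e18, i.e. 7.423e18/6.022e23 = 1.233e-5 mol.
Fraction absorbed: 1 − 60.1/100 = 0.3990.
Photons absorbed: 0.3990 × 1.233e-5 = 4.920e-6 mol.
Φ = 5.99e-8 mol / 4.920e-6 mol photons = 0.012.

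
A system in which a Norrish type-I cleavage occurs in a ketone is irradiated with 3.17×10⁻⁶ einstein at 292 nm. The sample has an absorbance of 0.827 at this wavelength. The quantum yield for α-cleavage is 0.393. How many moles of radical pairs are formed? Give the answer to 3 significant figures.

Fraction absorbed: 1 − 10^(−0.827) = 0.8511.
Photons absorbed: 0.8511 × 3.17×10⁻⁶ = 2.698×10⁻⁶ mol.
Product: Φ × n_abs = 0.393 × 2.698×10⁻⁶ = 1.060×10⁻⁶ mol.

1.06×10⁻⁶ mol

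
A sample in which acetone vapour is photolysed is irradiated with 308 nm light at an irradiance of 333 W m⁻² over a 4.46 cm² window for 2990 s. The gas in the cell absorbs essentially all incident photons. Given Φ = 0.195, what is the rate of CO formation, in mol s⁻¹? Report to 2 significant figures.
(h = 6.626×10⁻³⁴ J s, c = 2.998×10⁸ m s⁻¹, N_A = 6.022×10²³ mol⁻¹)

Photon energy at 308 nm: hc/λ = (6.626×10⁻³⁴)(2.998×10⁸)/(308×10⁻⁹) = 6.450×10⁻¹⁹ J.
Energy delivered: (333 W m⁻²)(4.46×10⁻⁴ m²)(2990 s) = 444.1 J.
Photons incident: 444.1 / 6.450×10⁻¹⁹ = 6.885×10²⁰, i.e. 6.885×10²⁰/6.022×10²³ = 0.001143 mol.
Product formed: 0.195 × 0.001143 = 2.229×10⁻⁴ mol.
Rate: 2.229×10⁻⁴ / 2990 s = 7.5×10⁻⁸ mol s⁻¹.

7.5×10⁻⁸ mol s⁻¹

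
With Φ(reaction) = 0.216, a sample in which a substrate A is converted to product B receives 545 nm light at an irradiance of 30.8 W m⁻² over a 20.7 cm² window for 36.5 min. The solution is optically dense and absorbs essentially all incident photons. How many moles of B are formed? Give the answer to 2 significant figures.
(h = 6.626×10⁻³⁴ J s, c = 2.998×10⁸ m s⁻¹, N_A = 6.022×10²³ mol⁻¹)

1.4×10⁻⁴ mol

Photon energy at 545 nm: hc/λ = (6.626×10⁻³⁴)(2.998×10⁸)/(545×10⁻⁹) = 3.645×10⁻¹⁹ J.
Energy delivered: (30.8 W m⁻²)(20.7×10⁻⁴ m²)(2190 s) = 139.6 J.
Photons incident: 139.6 / 3.645×10⁻¹⁹ = 3.830×10²⁰, i.e. 3.830×10²⁰/6.022×10²³ = 6.360×10⁻⁴ mol.
Product: Φ × n_abs = 0.216 × 6.360×10⁻⁴ = 1.374×10⁻⁴ mol.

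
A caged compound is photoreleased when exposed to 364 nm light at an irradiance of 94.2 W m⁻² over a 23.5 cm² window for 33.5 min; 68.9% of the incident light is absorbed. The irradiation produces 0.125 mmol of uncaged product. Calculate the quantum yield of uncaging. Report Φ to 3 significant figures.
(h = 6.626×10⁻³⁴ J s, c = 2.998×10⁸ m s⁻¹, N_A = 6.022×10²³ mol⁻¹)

Product: 0.125 mmol = 1.25×10⁻⁴ mol.
Photon energy at 364 nm: hc/λ = (6.626×10⁻³⁴)(2.998×10⁸)/(364×10⁻⁹) = 5.457×10⁻¹⁹ J.
Energy delivered: (94.2 W m⁻²)(23.5×10⁻⁴ m²)(2010 s) = 445.0 J.
Photons incident: 445.0 / 5.457×10⁻¹⁹ = 8.155×10²⁰, i.e. 8.155×10²⁰/6.022×10²³ = 0.001354 mol.
Photons absorbed: 0.689 × 0.001354 = 9.329×10⁻⁴ mol.
Φ = 1.25×10⁻⁴ mol / 9.329×10⁻⁴ mol photons = 0.134.

Φ = 0.134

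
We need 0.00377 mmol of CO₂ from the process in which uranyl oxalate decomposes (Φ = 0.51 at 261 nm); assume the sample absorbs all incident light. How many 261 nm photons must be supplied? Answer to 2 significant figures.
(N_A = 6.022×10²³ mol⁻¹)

4.5×10¹⁸ photons

Product: 0.00377 mmol = 3.77×10⁻⁶ mol.
Photons that must be absorbed: 3.77×10⁻⁶ / 0.51 = 7.392×10⁻⁶ mol.
Photon count: 7.392×10⁻⁶ × 6.022×10²³ = 4.5×10¹⁸.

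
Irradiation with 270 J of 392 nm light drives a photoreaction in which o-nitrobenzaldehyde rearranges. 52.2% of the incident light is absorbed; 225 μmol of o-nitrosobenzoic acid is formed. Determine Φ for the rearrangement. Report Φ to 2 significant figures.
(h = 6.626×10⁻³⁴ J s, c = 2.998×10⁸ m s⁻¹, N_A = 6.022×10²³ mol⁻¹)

Φ = 0.49

Product: 225 μmol = 2.25×10⁻⁴ mol.
Photon energy at 392 nm: hc/λ = (6.626×10⁻³⁴)(2.998×10⁸)/(392×10⁻⁹) = 5.068×10⁻¹⁹ J.
Photons incident: 270 / 5.068×10⁻¹⁹ = 5.328×10²⁰, i.e. 5.328×10²⁰/6.022×10²³ = 8.848×10⁻⁴ mol.
Photons absorbed: 0.522 × 8.848×10⁻⁴ = 4.619×10⁻⁴ mol.
Φ = 2.25×10⁻⁴ mol / 4.619×10⁻⁴ mol photons = 0.49.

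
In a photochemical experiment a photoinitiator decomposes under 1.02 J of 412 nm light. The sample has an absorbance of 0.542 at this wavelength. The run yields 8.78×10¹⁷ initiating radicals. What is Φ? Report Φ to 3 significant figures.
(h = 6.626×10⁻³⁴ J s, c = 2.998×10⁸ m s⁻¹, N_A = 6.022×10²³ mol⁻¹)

Φ = 0.582

Product: 8.78×10¹⁷ / 6.022×10²³ = 1.458×10⁻⁶ mol.
Photon energy at 412 nm: hc/λ = (6.626×10⁻³⁴)(2.998×10⁸)/(412×10⁻⁹) = 4.822×10⁻¹⁹ J.
Photons incident: 1.02 / 4.822×10⁻¹⁹ = 2.115×10¹⁸, i.e. 2.115×10¹⁸/6.022×10²³ = 3.512×10⁻⁶ mol.
Fraction absorbed: 1 − 10^(−0.542) = 0.7129.
Photons absorbed: 0.7129 × 3.512×10⁻⁶ = 2.504×10⁻⁶ mol.
Φ = 1.458×10⁻⁶ mol / 2.504×10⁻⁶ mol photons = 0.582.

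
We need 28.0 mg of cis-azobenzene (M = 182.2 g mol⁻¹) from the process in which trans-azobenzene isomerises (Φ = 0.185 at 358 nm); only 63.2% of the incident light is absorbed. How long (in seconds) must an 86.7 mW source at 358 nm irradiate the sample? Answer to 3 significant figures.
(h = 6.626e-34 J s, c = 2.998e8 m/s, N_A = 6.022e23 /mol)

Product: 28.0 mg / 182.2 g mol⁻¹ = 1.537e-4 mol.
Photons that must be absorbed: 1.537e-4 / 0.185 = 8.308e-4 mol.
Incident photons needed: 8.308e-4 / 0.632 = 0.001315 mol.
Photon energy: hc/λ = 5.549e-19 J; per mole, 3.342e5 J mol⁻¹.
Energy required: 0.001315 × 3.342e5 = 439.5 J.
Time: 439.5 J / 0.0867 W = 5070 s.

t ≈ 5070 s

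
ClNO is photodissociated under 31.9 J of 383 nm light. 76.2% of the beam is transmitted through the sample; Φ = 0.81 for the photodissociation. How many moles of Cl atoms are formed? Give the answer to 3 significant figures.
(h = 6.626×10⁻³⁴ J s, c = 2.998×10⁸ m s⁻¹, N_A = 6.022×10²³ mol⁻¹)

Photon energy at 383 nm: hc/λ = (6.626×10⁻³⁴)(2.998×10⁸)/(383×10⁻⁹) = 5.187×10⁻¹⁹ J.
Photons incident: 31.9 / 5.187×10⁻¹⁹ = 6.150×10¹⁹, i.e. 6.150×10¹⁹/6.022×10²³ = 1.021×10⁻⁴ mol.
Fraction absorbed: 1 − 76.2/100 = 0.2380.
Photons absorbed: 0.2380 × 1.021×10⁻⁴ = 2.430×10⁻⁵ mol.
Product: Φ × n_abs = 0.81 × 2.430×10⁻⁵ = 1.968×10⁻⁵ mol.

1.97×10⁻⁵ mol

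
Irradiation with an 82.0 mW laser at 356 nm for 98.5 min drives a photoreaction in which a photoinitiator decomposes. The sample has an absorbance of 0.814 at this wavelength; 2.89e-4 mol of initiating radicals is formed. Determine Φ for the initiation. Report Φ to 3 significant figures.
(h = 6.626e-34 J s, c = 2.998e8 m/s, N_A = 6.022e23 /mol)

Φ = 0.237

Photon energy at 356 nm: hc/λ = (6.626e-34)(2.998e8)/(356e-9) = 5.580e-19 J.
Energy delivered: (82.0 mW)(5910 s) = 484.6 J.
Photons incident: 484.6 / 5.580e-19 = 8.685e20, i.e. 8.685e20/6.022e23 = 0.001442 mol.
Fraction absorbed: 1 − 10^(−0.814) = 0.8465.
Photons absorbed: 0.8465 × 0.001442 = 0.001221 mol.
Φ = 2.89e-4 mol / 0.001221 mol photons = 0.237.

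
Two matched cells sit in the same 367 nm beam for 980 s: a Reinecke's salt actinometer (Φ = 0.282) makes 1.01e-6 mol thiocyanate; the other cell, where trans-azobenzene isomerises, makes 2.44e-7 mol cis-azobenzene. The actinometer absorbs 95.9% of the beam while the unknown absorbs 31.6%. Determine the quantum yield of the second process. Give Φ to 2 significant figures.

Photons absorbed by the actinometer: 1.01e-6 / 0.282 = 3.582e-6 mol.
Incident flux: 3.582e-6 / 0.959 = 3.735e-6 einstein.
Absorbed by unknown: 0.316 × 3.735e-6 = 1.180e-6 mol.
Φ(unknown) = 2.44e-7 / 1.180e-6 = 0.21.

Φ = 0.21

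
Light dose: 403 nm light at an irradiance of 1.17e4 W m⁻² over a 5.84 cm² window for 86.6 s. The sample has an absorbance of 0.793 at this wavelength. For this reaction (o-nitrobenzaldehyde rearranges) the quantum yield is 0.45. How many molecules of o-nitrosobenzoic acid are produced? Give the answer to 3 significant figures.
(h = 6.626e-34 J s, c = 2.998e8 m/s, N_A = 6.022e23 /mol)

Photon energy at 403 nm: hc/λ = (6.626e-34)(2.998e8)/(403e-9) = 4.929e-19 J.
Energy delivered: (1.17e4 W m⁻²)(5.84e-4 m²)(86.6 s) = 591.7 J.
Photons incident: 591.7 / 4.929e-19 = 1.200e21, i.e. 1.200e21/6.022e23 = 0.001993 mol.
Fraction absorbed: 1 − 10^(−0.793) = 0.8389.
Photons absorbed: 0.8389 × 0.001993 = 0.001672 mol.
Product: Φ × n_abs = 0.45 × 0.001672 = 7.524e-4 mol.
As a count: 7.524e-4 × 6.022e23 = 4.53e20.

4.53e20 molecules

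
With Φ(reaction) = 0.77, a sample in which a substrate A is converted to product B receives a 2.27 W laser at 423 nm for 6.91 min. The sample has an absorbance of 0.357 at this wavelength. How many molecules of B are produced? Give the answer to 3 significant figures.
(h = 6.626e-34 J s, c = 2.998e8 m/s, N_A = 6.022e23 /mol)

8.65e20 molecules

Photon energy at 423 nm: hc/λ = (6.626e-34)(2.998e8)/(423e-9) = 4.696e-19 J.
Energy delivered: (2.27 W)(414.6 s) = 941.1 J.
Photons incident: 941.1 / 4.696e-19 = 2.004e21, i.e. 2.004e21/6.022e23 = 0.003328 mol.
Fraction absorbed: 1 − 10^(−0.357) = 0.5605.
Photons absorbed: 0.5605 × 0.003328 = 0.001865 mol.
Product: Φ × n_abs = 0.77 × 0.001865 = 0.001436 mol.
As a count: 0.001436 × 6.022e23 = 8.65e20.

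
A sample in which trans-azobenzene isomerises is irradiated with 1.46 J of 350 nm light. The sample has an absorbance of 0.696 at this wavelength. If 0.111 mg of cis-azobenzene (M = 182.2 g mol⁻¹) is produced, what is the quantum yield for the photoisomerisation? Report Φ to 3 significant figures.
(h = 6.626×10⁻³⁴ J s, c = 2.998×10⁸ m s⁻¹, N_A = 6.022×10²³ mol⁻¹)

Product: 0.111 mg / 182.2 g mol⁻¹ = 6.092×10⁻⁷ mol.
Photon energy at 350 nm: hc/λ = (6.626×10⁻³⁴)(2.998×10⁸)/(350×10⁻⁹) = 5.676×10⁻¹⁹ J.
Photons incident: 1.46 / 5.676×10⁻¹⁹ = 2.572×10¹⁸, i.e. 2.572×10¹⁸/6.022×10²³ = 4.271×10⁻⁶ mol.
Fraction absorbed: 1 − 10^(−0.696) = 0.7986.
Photons absorbed: 0.7986 × 4.271×10⁻⁶ = 3.411×10⁻⁶ mol.
Φ = 6.092×10⁻⁷ mol / 3.411×10⁻⁶ mol photons = 0.179.

Φ = 0.179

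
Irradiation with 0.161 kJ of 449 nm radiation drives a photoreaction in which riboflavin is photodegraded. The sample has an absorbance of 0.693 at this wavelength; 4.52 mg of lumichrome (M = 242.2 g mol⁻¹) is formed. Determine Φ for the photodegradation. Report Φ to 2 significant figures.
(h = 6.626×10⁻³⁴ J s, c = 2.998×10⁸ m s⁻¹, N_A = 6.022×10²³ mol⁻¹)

Φ = 0.039

Product: 4.52 mg / 242.2 g mol⁻¹ = 1.866×10⁻⁵ mol.
Photon energy at 449 nm: hc/λ = (6.626×10⁻³⁴)(2.998×10⁸)/(449×10⁻⁹) = 4.424×10⁻¹⁹ J.
Incident energy: 0.161 kJ = 161 J.
Photons incident: 161 / 4.424×10⁻¹⁹ = 3.639×10²⁰, i.e. 3.639×10²⁰/6.022×10²³ = 6.043×10⁻⁴ mol.
Fraction absorbed: 1 − 10^(−0.693) = 0.7972.
Photons absorbed: 0.7972 × 6.043×10⁻⁴ = 4.817×10⁻⁴ mol.
Φ = 1.866×10⁻⁵ mol / 4.817×10⁻⁴ mol photons = 0.039.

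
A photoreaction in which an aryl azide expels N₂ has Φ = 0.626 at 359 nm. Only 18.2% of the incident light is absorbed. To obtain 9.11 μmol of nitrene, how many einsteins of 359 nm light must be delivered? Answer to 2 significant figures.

Product: 9.11 μmol = 9.11×10⁻⁶ mol.
Photons that must be absorbed: 9.11×10⁻⁶ / 0.626 = 1.455×10⁻⁵ mol.
Incident photons needed: 1.455×10⁻⁵ / 0.182 = 7.995×10⁻⁵ mol.

8.0×10⁻⁵ einstein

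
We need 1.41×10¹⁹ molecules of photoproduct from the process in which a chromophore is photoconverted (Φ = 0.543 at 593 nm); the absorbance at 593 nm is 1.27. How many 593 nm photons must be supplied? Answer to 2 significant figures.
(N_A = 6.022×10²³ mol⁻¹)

2.7×10¹⁹ photons

Product: 1.41×10¹⁹ / 6.022×10²³ = 2.341×10⁻⁵ mol.
Photons that must be absorbed: 2.341×10⁻⁵ / 0.543 = 4.311×10⁻⁵ mol.
Fraction absorbed: 1 − 10^(−1.27) = 0.9463.
Incident photons needed: 4.311×10⁻⁵ / 0.9463 = 4.556×10⁻⁵ mol.
Photon count: 4.556×10⁻⁵ × 6.022×10²³ = 2.7×10¹⁹.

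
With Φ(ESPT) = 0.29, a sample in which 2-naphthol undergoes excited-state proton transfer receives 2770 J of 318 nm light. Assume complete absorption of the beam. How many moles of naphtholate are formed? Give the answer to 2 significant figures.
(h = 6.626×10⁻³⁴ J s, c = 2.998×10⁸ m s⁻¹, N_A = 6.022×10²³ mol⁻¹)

0.0021 mol

Photon energy at 318 nm: hc/λ = (6.626×10⁻³⁴)(2.998×10⁸)/(318×10⁻⁹) = 6.247×10⁻¹⁹ J.
Photons incident: 2770 / 6.247×10⁻¹⁹ = 4.434×10²¹, i.e. 4.434×10²¹/6.022×10²³ = 0.007363 mol.
Product: Φ × n_abs = 0.29 × 0.007363 = 0.002135 mol.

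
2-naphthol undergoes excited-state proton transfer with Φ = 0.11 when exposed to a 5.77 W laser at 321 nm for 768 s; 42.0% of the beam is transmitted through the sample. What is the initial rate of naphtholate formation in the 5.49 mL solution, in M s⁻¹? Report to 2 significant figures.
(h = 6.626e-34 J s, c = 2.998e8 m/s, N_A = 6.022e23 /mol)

1.8e-4 M s⁻¹

Photon energy at 321 nm: hc/λ = (6.626e-34)(2.998e8)/(321e-9) = 6.188e-19 J.
Energy delivered: (5.77 W)(768 s) = 4431 J.
Photons incident: 4431 / 6.188e-19 = 7.161e21, i.e. 7.161e21/6.022e23 = 0.01189 mol.
Fraction absorbed: 1 − 42.0/100 = 0.5800.
Photons absorbed: 0.5800 × 0.01189 = 0.006896 mol.
Product formed: 0.11 × 0.006896 = 7.586e-4 mol.
Rate: 7.586e-4 mol / (768 s × 0.00549 L) = 1.8e-4 M s⁻¹.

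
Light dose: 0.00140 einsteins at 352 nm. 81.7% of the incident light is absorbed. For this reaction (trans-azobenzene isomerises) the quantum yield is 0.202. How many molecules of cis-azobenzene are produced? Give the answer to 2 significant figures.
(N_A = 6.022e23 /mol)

1.4e20 molecules

Photons absorbed: 0.817 × 0.00140 = 0.001144 mol.
Product: Φ × n_abs = 0.202 × 0.001144 = 2.311e-4 mol.
As a count: 2.311e-4 × 6.022e23 = 1.4e20.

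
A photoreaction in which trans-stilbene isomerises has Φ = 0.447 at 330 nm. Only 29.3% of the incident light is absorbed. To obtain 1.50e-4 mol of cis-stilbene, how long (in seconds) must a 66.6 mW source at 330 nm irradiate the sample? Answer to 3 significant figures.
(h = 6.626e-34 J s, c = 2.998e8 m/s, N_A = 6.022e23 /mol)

t ≈ 6230 s

Photons that must be absorbed: 1.50e-4 / 0.447 = 3.356e-4 mol.
Incident photons needed: 3.356e-4 / 0.293 = 0.001145 mol.
Photon energy: hc/λ = 6.020e-19 J; per mole, 3.625e5 J mol⁻¹.
Energy required: 0.001145 × 3.625e5 = 415.1 J.
Time: 415.1 J / 0.0666 W = 6230 s.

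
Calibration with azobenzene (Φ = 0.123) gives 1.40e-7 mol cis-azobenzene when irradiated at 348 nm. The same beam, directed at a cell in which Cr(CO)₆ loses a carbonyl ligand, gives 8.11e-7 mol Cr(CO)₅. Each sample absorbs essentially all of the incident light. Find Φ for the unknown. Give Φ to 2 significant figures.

Φ = 0.71

Photons absorbed by the actinometer: 1.40e-7 / 0.123 = 1.138e-6 mol.
Φ(unknown) = 8.11e-7 / 1.138e-6 = 0.71.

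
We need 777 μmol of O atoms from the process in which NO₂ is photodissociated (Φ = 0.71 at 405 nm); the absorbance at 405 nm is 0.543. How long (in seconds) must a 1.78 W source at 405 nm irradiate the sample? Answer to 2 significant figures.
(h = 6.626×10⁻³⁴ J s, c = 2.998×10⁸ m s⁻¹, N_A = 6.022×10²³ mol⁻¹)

t ≈ 250 s

Product: 777 μmol = 7.77×10⁻⁴ mol.
Photons that must be absorbed: 7.77×10⁻⁴ / 0.71 = 0.001094 mol.
Fraction absorbed: 1 − 10^(−0.543) = 0.7136.
Incident photons needed: 0.001094 / 0.7136 = 0.001533 mol.
Photon energy: hc/λ = 4.905×10⁻¹⁹ J; per mole, 2.954×10⁵ J mol⁻¹.
Energy required: 0.001533 × 2.954×10⁵ = 452.8 J.
Time: 452.8 J / 1.78 W = 250 s.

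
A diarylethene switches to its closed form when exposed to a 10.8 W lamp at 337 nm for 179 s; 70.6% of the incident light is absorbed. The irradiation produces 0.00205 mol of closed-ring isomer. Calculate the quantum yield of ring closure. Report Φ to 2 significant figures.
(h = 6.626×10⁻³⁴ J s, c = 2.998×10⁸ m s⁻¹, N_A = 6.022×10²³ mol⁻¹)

Φ = 0.53

Photon energy at 337 nm: hc/λ = (6.626×10⁻³⁴)(2.998×10⁸)/(337×10⁻⁹) = 5.895×10⁻¹⁹ J.
Energy delivered: (10.8 W)(179 s) = 1933 J.
Photons incident: 1933 / 5.895×10⁻¹⁹ = 3.279×10²¹, i.e. 3.279×10²¹/6.022×10²³ = 0.005445 mol.
Photons absorbed: 0.706 × 0.005445 = 0.003844 mol.
Φ = 0.00205 mol / 0.003844 mol photons = 0.53.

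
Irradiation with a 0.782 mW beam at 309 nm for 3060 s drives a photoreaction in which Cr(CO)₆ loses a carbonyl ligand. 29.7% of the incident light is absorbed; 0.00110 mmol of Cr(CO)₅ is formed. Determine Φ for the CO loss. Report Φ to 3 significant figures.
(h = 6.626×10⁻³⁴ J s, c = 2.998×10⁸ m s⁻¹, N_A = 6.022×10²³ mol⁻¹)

Product: 0.00110 mmol = 1.10×10⁻⁶ mol.
Photon energy at 309 nm: hc/λ = (6.626×10⁻³⁴)(2.998×10⁸)/(309×10⁻⁹) = 6.429×10⁻¹⁹ J.
Energy delivered: (0.782 mW)(3060 s) = 2.393 J.
Photons incident: 2.393 / 6.429×10⁻¹⁹ = 3.722×10¹⁸, i.e. 3.722×10¹⁸/6.022×10²³ = 6.181×10⁻⁶ mol.
Photons absorbed: 0.297 × 6.181×10⁻⁶ = 1.836×10⁻⁶ mol.
Φ = 1.10×10⁻⁶ mol / 1.836×10⁻⁶ mol photons = 0.599.

Φ = 0.599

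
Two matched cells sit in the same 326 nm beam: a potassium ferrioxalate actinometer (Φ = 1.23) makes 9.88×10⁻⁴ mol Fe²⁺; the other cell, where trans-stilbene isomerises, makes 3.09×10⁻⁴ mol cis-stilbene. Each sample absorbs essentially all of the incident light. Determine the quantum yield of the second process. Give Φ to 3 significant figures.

Photons absorbed by the actinometer: 9.88×10⁻⁴ / 1.23 = 8.033×10⁻⁴ mol.
Φ(unknown) = 3.09×10⁻⁴ / 8.033×10⁻⁴ = 0.385.

Φ = 0.385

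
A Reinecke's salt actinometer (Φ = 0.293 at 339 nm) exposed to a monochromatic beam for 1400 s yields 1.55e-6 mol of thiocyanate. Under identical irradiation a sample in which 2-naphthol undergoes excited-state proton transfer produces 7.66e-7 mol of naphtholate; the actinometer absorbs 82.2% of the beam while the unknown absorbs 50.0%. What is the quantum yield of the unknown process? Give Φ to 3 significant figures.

Φ = 0.238

Photons absorbed by the actinometer: 1.55e-6 / 0.293 = 5.290e-6 mol.
Incident flux: 5.290e-6 / 0.822 = 6.436e-6 einstein.
Absorbed by unknown: 0.500 × 6.436e-6 = 3.218e-6 mol.
Φ(unknown) = 7.66e-7 / 3.218e-6 = 0.238.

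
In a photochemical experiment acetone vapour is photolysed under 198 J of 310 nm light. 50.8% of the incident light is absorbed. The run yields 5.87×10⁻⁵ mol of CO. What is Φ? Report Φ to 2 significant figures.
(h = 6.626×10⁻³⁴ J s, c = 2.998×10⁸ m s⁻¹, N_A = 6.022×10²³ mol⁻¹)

Φ = 0.23

Photon energy at 310 nm: hc/λ = (6.626×10⁻³⁴)(2.998×10⁸)/(310×10⁻⁹) = 6.408×10⁻¹⁹ J.
Photons incident: 198 / 6.408×10⁻¹⁹ = 3.090×10²⁰, i.e. 3.090×10²⁰/6.022×10²³ = 5.131×10⁻⁴ mol.
Photons absorbed: 0.508 × 5.131×10⁻⁴ = 2.607×10⁻⁴ mol.
Φ = 5.87×10⁻⁵ mol / 2.607×10⁻⁴ mol photons = 0.23.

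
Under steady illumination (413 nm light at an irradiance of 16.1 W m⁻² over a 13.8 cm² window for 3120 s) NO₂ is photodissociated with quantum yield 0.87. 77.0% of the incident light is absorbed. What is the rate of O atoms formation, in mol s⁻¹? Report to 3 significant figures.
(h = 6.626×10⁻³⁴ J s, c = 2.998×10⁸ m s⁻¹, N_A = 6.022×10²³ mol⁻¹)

5.14×10⁻⁸ mol s⁻¹

Photon energy at 413 nm: hc/λ = (6.626×10⁻³⁴)(2.998×10⁸)/(413×10⁻⁹) = 4.810×10⁻¹⁹ J.
Energy delivered: (16.1 W m⁻²)(13.8×10⁻⁴ m²)(3120 s) = 69.32 J.
Photons incident: 69.32 / 4.810×10⁻¹⁹ = 1.441×10²⁰, i.e. 1.441×10²⁰/6.022×10²³ = 2.393×10⁻⁴ mol.
Photons absorbed: 0.770 × 2.393×10⁻⁴ = 1.843×10⁻⁴ mol.
Product formed: 0.87 × 1.843×10⁻⁴ = 1.603×10⁻⁴ mol.
Rate: 1.603×10⁻⁴ / 3120 s = 5.14×10⁻⁸ mol s⁻¹.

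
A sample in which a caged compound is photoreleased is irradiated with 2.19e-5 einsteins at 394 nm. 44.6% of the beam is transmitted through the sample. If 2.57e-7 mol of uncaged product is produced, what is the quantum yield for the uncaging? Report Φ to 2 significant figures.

Φ = 0.021

Fraction absorbed: 1 − 44.6/100 = 0.5540.
Photons absorbed: 0.5540 × 2.19e-5 = 1.213e-5 mol.
Φ = 2.57e-7 mol / 1.213e-5 mol photons = 0.021.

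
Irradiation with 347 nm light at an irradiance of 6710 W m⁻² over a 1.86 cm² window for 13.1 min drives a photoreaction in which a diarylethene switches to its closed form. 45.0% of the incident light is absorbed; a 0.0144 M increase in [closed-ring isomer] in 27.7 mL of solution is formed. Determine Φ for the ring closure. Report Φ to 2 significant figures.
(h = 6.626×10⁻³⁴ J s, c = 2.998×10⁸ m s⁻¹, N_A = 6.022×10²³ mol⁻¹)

Product: (0.0144 M)(0.0277 L) = 3.989×10⁻⁴ mol.
Photon energy at 347 nm: hc/λ = (6.626×10⁻³⁴)(2.998×10⁸)/(347×10⁻⁹) = 5.725×10⁻¹⁹ J.
Energy delivered: (6710 W m⁻²)(1.86×10⁻⁴ m²)(786 s) = 981.0 J.
Photons incident: 981.0 / 5.725×10⁻¹⁹ = 1.714×10²¹, i.e. 1.714×10²¹/6.022×10²³ = 0.002846 mol.
Photons absorbed: 0.450 × 0.002846 = 0.001281 mol.
Φ = 3.989×10⁻⁴ mol / 0.001281 mol photons = 0.31.

Φ = 0.31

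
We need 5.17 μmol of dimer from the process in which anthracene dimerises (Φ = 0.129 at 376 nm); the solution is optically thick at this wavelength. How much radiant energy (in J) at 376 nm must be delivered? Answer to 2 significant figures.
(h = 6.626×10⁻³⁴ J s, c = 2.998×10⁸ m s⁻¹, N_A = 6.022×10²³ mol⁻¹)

13 J

Product: 5.17 μmol = 5.17×10⁻⁶ mol.
Photons that must be absorbed: 5.17×10⁻⁶ / 0.129 = 4.008×10⁻⁵ mol.
Photon energy: hc/λ = 5.283×10⁻¹⁹ J; per mole, 3.181×10⁵ J mol⁻¹.
Energy required: 4.008×10⁻⁵ × 3.181×10⁵ = 13 J.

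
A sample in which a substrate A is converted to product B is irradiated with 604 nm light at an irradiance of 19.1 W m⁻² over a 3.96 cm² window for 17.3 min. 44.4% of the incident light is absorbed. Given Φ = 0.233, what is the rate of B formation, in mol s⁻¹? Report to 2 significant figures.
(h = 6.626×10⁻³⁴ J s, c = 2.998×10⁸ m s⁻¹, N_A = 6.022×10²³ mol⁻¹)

Photon energy at 604 nm: hc/λ = (6.626×10⁻³⁴)(2.998×10⁸)/(604×10⁻⁹) = 3.289×10⁻¹⁹ J.
Energy delivered: (19.1 W m⁻²)(3.96×10⁻⁴ m²)(1038 s) = 7.851 J.
Photons incident: 7.851 / 3.289×10⁻¹⁹ = 2.387×10¹⁹, i.e. 2.387×10¹⁹/6.022×10²³ = 3.964×10⁻⁵ mol.
Photons absorbed: 0.444 × 3.964×10⁻⁵ = 1.760×10⁻⁵ mol.
Product formed: 0.233 × 1.760×10⁻⁵ = 4.101×10⁻⁶ mol.
Rate: 4.101×10⁻⁶ / 1038 s = 4.0×10⁻⁹ mol s⁻¹.

4.0×10⁻⁹ mol s⁻¹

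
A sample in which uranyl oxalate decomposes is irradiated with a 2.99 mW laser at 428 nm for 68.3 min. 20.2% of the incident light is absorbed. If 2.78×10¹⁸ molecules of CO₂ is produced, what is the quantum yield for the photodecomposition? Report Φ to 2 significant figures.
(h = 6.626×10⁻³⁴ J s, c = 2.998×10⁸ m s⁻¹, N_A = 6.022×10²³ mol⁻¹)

Φ = 0.52

Product: 2.78×10¹⁸ / 6.022×10²³ = 4.616×10⁻⁶ mol.
Photon energy at 428 nm: hc/λ = (6.626×10⁻³⁴)(2.998×10⁸)/(428×10⁻⁹) = 4.641×10⁻¹⁹ J.
Energy delivered: (2.99 mW)(4098 s) = 12.25 J.
Photons incident: 12.25 / 4.641×10⁻¹⁹ = 2.640×10¹⁹, i.e. 2.640×10¹⁹/6.022×10²³ = 4.384×10⁻⁵ mol.
Photons absorbed: 0.202 × 4.384×10⁻⁵ = 8.856×10⁻⁶ mol.
Φ = 4.616×10⁻⁶ mol / 8.856×10⁻⁶ mol photons = 0.52.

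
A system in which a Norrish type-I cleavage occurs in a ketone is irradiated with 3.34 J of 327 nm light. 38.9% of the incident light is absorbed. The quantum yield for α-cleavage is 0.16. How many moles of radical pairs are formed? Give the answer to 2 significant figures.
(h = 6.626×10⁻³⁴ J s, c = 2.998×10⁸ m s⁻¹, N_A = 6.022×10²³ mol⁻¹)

Photon energy at 327 nm: hc/λ = (6.626×10⁻³⁴)(2.998×10⁸)/(327×10⁻⁹) = 6.075×10⁻¹⁹ J.
Photons incident: 3.34 / 6.075×10⁻¹⁹ = 5.498×10¹⁸, i.e. 5.498×10¹⁸/6.022×10²³ = 9.130×10⁻⁶ mol.
Photons absorbed: 0.389 × 9.130×10⁻⁶ = 3.552×10⁻⁶ mol.
Product: Φ × n_abs = 0.16 × 3.552×10⁻⁶ = 5.683×10⁻⁷ mol.

5.7×10⁻⁷ mol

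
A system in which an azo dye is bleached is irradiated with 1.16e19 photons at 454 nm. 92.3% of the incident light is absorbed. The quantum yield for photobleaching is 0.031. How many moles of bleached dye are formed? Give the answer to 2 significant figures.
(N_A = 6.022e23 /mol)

Moles of photons: 1.16e19 / 6.022e23 = 1.926e-5 mol.
Photons absorbed: 0.923 × 1.926e-5 = 1.778e-5 mol.
Product: Φ × n_abs = 0.031 × 1.778e-5 = 5.512e-7 mol.

5.5e-7 mol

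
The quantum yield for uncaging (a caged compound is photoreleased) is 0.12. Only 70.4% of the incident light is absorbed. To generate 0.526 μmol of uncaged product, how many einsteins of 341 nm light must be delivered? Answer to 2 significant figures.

6.2×10⁻⁶ einstein

Product: 0.526 μmol = 5.26×10⁻⁷ mol.
Photons that must be absorbed: 5.26×10⁻⁷ / 0.12 = 4.383×10⁻⁶ mol.
Incident photons needed: 4.383×10⁻⁶ / 0.704 = 6.226×10⁻⁶ mol.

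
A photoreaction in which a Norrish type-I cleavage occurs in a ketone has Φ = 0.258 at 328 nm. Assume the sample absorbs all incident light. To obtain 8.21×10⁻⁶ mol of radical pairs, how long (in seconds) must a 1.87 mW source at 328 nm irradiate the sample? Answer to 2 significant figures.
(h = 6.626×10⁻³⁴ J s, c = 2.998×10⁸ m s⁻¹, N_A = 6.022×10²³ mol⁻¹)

t ≈ 6200 s

Photons that must be absorbed: 8.21×10⁻⁶ / 0.258 = 3.182×10⁻⁵ mol.
Photon energy: hc/λ = 6.056×10⁻¹⁹ J; per mole, 3.647×10⁵ J mol⁻¹.
Energy required: 3.182×10⁻⁵ × 3.647×10⁵ = 11.60 J.
Time: 11.60 J / 0.00187 W = 6200 s.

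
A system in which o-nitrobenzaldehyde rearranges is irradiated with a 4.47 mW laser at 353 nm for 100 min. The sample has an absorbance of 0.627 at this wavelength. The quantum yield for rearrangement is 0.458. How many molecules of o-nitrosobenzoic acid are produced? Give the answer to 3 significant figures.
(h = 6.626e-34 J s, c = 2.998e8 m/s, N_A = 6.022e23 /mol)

1.67e19 molecules

Photon energy at 353 nm: hc/λ = (6.626e-34)(2.998e8)/(353e-9) = 5.627e-19 J.
Energy delivered: (4.47 mW)(6000 s) = 26.82 J.
Photons incident: 26.82 / 5.627e-19 = 4.766e19, i.e. 4.766e19/6.022e23 = 7.914e-5 mol.
Fraction absorbed: 1 − 10^(−0.627) = 0.7640.
Photons absorbed: 0.7640 × 7.914e-5 = 6.046e-5 mol.
Product: Φ × n_abs = 0.458 × 6.046e-5 = 2.769e-5 mol.
As a count: 2.769e-5 × 6.022e23 = 1.67e19.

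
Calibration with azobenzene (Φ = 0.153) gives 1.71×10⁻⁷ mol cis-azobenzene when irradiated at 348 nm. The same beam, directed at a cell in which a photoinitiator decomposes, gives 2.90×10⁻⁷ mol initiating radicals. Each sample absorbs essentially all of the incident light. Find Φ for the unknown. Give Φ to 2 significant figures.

Φ = 0.26

Photons absorbed by the actinometer: 1.71×10⁻⁷ / 0.153 = 1.118×10⁻⁶ mol.
Φ(unknown) = 2.90×10⁻⁷ / 1.118×10⁻⁶ = 0.26.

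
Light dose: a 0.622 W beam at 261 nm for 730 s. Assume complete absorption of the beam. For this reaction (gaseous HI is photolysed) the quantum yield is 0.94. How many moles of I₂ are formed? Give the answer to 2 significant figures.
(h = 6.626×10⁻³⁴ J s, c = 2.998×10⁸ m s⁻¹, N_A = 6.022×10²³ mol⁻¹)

9.3×10⁻⁴ mol

Photon energy at 261 nm: hc/λ = (6.626×10⁻³⁴)(2.998×10⁸)/(261×10⁻⁹) = 7.611×10⁻¹⁹ J.
Energy delivered: (0.622 W)(730 s) = 454.1 J.
Photons incident: 454.1 / 7.611×10⁻¹⁹ = 5.966×10²⁰, i.e. 5.966×10²⁰/6.022×10²³ = 9.907×10⁻⁴ mol.
Product: Φ × n_abs = 0.94 × 9.907×10⁻⁴ = 9.313×10⁻⁴ mol.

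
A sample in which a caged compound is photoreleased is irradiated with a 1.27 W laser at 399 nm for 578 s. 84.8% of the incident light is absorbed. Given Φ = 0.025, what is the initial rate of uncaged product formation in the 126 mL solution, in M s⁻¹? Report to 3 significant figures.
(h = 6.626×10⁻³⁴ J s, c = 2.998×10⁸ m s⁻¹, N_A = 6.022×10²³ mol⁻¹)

7.13×10⁻⁷ M s⁻¹

Photon energy at 399 nm: hc/λ = (6.626×10⁻³⁴)(2.998×10⁸)/(399×10⁻⁹) = 4.979×10⁻¹⁹ J.
Energy delivered: (1.27 W)(578 s) = 734.1 J.
Photons incident: 734.1 / 4.979×10⁻¹⁹ = 1.474×10²¹, i.e. 1.474×10²¹/6.022×10²³ = 0.002448 mol.
Photons absorbed: 0.848 × 0.002448 = 0.002076 mol.
Product formed: 0.025 × 0.002076 = 5.190×10⁻⁵ mol.
Rate: 5.190×10⁻⁵ mol / (578 s × 0.126 L) = 7.13×10⁻⁷ M s⁻¹.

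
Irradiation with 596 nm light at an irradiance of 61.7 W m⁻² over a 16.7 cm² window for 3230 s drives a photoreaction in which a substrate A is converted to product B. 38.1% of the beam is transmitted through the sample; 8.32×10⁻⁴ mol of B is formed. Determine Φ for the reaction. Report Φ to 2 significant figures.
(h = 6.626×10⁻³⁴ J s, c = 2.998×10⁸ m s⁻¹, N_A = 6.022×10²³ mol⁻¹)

Φ = 0.81

Photon energy at 596 nm: hc/λ = (6.626×10⁻³⁴)(2.998×10⁸)/(596×10⁻⁹) = 3.333×10⁻¹⁹ J.
Energy delivered: (61.7 W m⁻²)(16.7×10⁻⁴ m²)(3230 s) = 332.8 J.
Photons incident: 332.8 / 3.333×10⁻¹⁹ = 9.985×10²⁰, i.e. 9.985×10²⁰/6.022×10²³ = 0.001658 mol.
Fraction absorbed: 1 − 38.1/100 = 0.6190.
Photons absorbed: 0.6190 × 0.001658 = 0.001026 mol.
Φ = 8.32×10⁻⁴ mol / 0.001026 mol photons = 0.81.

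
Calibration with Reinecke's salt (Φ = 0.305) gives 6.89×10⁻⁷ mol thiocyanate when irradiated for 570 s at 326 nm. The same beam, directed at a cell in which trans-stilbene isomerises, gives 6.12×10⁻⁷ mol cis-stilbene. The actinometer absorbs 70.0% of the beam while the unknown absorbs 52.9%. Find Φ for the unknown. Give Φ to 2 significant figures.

Φ = 0.36

Photons absorbed by the actinometer: 6.89×10⁻⁷ / 0.305 = 2.259×10⁻⁶ mol.
Incident flux: 2.259×10⁻⁶ / 0.700 = 3.227×10⁻⁶ einstein.
Absorbed by unknown: 0.529 × 3.227×10⁻⁶ = 1.707×10⁻⁶ mol.
Φ(unknown) = 6.12×10⁻⁷ / 1.707×10⁻⁶ = 0.36.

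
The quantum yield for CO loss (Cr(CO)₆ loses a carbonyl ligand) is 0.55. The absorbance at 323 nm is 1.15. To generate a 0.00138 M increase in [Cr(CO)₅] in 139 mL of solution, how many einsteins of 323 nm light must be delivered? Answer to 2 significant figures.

3.8×10⁻⁴ einstein

Product: (0.00138 M)(0.139 L) = 1.918×10⁻⁴ mol.
Photons that must be absorbed: 1.918×10⁻⁴ / 0.55 = 3.487×10⁻⁴ mol.
Fraction absorbed: 1 − 10^(−1.15) = 0.9292.
Incident photons needed: 3.487×10⁻⁴ / 0.9292 = 3.753×10⁻⁴ mol.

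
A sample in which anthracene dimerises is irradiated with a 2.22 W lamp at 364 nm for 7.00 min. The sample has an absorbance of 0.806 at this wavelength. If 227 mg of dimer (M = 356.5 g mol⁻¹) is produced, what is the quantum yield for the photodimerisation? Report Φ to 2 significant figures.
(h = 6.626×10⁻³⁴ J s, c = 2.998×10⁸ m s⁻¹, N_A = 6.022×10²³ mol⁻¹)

Product: 227 mg / 356.5 g mol⁻¹ = 6.367×10⁻⁴ mol.
Photon energy at 364 nm: hc/λ = (6.626×10⁻³⁴)(2.998×10⁸)/(364×10⁻⁹) = 5.457×10⁻¹⁹ J.
Energy delivered: (2.22 W)(420 s) = 932.4 J.
Photons incident: 932.4 / 5.457×10⁻¹⁹ = 1.709×10²¹, i.e. 1.709×10²¹/6.022×10²³ = 0.002838 mol.
Fraction absorbed: 1 − 10^(−0.806) = 0.8437.
Photons absorbed: 0.8437 × 0.002838 = 0.002394 mol.
Φ = 6.367×10⁻⁴ mol / 0.002394 mol photons = 0.27.

Φ = 0.27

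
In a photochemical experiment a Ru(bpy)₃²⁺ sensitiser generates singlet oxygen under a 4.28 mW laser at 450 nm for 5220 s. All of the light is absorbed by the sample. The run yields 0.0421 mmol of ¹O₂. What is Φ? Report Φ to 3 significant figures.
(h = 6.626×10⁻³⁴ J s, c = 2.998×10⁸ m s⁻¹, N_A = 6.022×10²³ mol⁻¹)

Φ = 0.501

Product: 0.0421 mmol = 4.21×10⁻⁵ mol.
Photon energy at 450 nm: hc/λ = (6.626×10⁻³⁴)(2.998×10⁸)/(450×10⁻⁹) = 4.414×10⁻¹⁹ J.
Energy delivered: (4.28 mW)(5220 s) = 22.34 J.
Photons incident: 22.34 / 4.414×10⁻¹⁹ = 5.061×10¹⁹, i.e. 5.061×10¹⁹/6.022×10²³ = 8.404×10⁻⁵ mol.
Φ = 4.21×10⁻⁵ mol / 8.404×10⁻⁵ mol photons = 0.501.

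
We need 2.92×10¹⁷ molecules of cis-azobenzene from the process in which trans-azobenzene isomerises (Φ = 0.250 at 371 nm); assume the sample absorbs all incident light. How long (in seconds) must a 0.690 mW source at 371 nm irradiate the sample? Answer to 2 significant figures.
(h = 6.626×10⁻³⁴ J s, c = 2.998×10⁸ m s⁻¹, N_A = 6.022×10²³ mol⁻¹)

Product: 2.92×10¹⁷ / 6.022×10²³ = 4.849×10⁻⁷ mol.
Photons that must be absorbed: 4.849×10⁻⁷ / 0.250 = 1.940×10⁻⁶ mol.
Photon energy: hc/λ = 5.354×10⁻¹⁹ J; per mole, 3.224×10⁵ J mol⁻¹.
Energy required: 1.940×10⁻⁶ × 3.224×10⁵ = 0.6255 J.
Time: 0.6255 J / 0.00069 W = 910 s.

t ≈ 910 s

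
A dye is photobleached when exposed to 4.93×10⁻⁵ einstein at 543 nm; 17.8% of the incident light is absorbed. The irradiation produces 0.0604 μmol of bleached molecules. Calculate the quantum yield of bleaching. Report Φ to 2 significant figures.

Φ = 0.0069

Product: 0.0604 μmol = 6.04×10⁻⁸ mol.
Photons absorbed: 0.178 × 4.93×10⁻⁵ = 8.775×10⁻⁶ mol.
Φ = 6.04×10⁻⁸ mol / 8.775×10⁻⁶ mol photons = 0.0069.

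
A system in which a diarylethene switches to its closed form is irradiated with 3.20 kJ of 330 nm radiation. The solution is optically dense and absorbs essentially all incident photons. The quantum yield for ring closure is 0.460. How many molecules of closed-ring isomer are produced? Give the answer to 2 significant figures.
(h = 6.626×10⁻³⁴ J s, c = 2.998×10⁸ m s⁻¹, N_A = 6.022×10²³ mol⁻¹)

Photon energy at 330 nm: hc/λ = (6.626×10⁻³⁴)(2.998×10⁸)/(330×10⁻⁹) = 6.020×10⁻¹⁹ J.
Incident energy: 3.20 kJ = 3200 J.
Photons incident: 3200 / 6.020×10⁻¹⁹ = 5.316×10²¹, i.e. 5.316×10²¹/6.022×10²³ = 0.008828 mol.
Product: Φ × n_abs = 0.460 × 0.008828 = 0.004061 mol.
As a count: 0.004061 × 6.022×10²³ = 2.4×10²¹.

2.4×10²¹ molecules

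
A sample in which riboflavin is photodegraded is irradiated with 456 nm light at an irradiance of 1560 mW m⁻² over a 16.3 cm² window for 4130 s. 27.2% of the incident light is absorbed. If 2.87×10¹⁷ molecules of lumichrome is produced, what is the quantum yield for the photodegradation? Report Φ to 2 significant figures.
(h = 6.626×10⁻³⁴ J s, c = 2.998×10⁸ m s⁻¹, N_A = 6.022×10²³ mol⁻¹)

Φ = 0.044

Product: 2.87×10¹⁷ / 6.022×10²³ = 4.766×10⁻⁷ mol.
Photon energy at 456 nm: hc/λ = (6.626×10⁻³⁴)(2.998×10⁸)/(456×10⁻⁹) = 4.356×10⁻¹⁹ J.
Energy delivered: (1560 mW m⁻²)(16.3×10⁻⁴ m²)(4130 s) = 10.50 J.
Photons incident: 10.50 / 4.356×10⁻¹⁹ = 2.410×10¹⁹, i.e. 2.410×10¹⁹/6.022×10²³ = 4.002×10⁻⁵ mol.
Photons absorbed: 0.272 × 4.002×10⁻⁵ = 1.089×10⁻⁵ mol.
Φ = 4.766×10⁻⁷ mol / 1.089×10⁻⁵ mol photons = 0.044.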